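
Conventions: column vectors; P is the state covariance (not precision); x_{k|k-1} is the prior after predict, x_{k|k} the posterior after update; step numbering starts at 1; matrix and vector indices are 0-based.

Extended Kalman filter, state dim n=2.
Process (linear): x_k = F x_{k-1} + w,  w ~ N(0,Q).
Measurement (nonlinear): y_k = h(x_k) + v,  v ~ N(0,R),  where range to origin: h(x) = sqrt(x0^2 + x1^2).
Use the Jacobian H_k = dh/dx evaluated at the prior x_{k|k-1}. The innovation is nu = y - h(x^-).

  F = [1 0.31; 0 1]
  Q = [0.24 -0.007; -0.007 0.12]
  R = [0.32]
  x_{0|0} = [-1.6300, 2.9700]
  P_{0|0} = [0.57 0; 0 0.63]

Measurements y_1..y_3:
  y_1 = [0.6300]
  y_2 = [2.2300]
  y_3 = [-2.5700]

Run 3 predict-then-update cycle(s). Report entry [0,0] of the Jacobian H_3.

H_jac[0,0] = 0.1785

step 1: x^-=[-0.7093, 2.9700]  P^-=[0.8705 0.1883; 0.1883 0.7500]  H_jac=[-0.2323 0.9726]  S=[0.9914]  K=[-0.0192; 0.6917]  nu=[-2.4235]  x^+=[-0.6627, 1.2937]  P^+=[0.8702 0.2015; 0.2015 0.2757]
step 2: x^-=[-0.2616, 1.2937]  P^-=[1.2616 0.2800; 0.2800 0.3957]  H_jac=[-0.1982 0.9802]  S=[0.6409]  K=[0.0379; 0.5185]  nu=[0.9101]  x^+=[-0.2271, 1.7656]  P^+=[1.2607 0.2673; 0.2673 0.2234]
step 3: x^-=[0.3202, 1.7656]  P^-=[1.6879 0.3296; 0.3296 0.3434]  H_jac=[0.1785 0.9839]  S=[0.8219]  K=[0.7610; 0.4826]  nu=[-4.3644]  x^+=[-3.0012, -0.3407]  P^+=[1.2119 0.0277; 0.0277 0.1519]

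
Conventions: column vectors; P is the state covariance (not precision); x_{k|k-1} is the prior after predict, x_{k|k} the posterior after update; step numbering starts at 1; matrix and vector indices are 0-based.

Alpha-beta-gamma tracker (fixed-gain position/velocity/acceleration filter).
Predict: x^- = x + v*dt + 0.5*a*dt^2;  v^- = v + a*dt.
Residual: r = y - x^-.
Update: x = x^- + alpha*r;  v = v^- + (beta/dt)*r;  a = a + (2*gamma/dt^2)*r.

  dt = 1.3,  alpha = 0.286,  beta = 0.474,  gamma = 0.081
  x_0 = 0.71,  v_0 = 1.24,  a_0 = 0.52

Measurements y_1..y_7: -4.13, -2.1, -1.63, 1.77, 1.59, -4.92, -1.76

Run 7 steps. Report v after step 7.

step 1: x_pred=2.7614  r=-6.8914  x^+=0.7905  v^+=-0.5967  a^+=-0.1406
step 2: x_pred=-0.1041  r=-1.9959  x^+=-0.6749  v^+=-1.5072  a^+=-0.3319
step 3: x_pred=-2.9148  r=1.2848  x^+=-2.5473  v^+=-1.4703  a^+=-0.2088
step 4: x_pred=-4.6351  r=6.4051  x^+=-2.8032  v^+=0.5937  a^+=0.4052
step 5: x_pred=-1.6890  r=3.2790  x^+=-0.7512  v^+=2.3161  a^+=0.7195
step 6: x_pred=2.8677  r=-7.7877  x^+=0.6404  v^+=0.4120  a^+=-0.0270
step 7: x_pred=1.1532  r=-2.9132  x^+=0.3200  v^+=-0.6853  a^+=-0.3062

v_post = -0.6853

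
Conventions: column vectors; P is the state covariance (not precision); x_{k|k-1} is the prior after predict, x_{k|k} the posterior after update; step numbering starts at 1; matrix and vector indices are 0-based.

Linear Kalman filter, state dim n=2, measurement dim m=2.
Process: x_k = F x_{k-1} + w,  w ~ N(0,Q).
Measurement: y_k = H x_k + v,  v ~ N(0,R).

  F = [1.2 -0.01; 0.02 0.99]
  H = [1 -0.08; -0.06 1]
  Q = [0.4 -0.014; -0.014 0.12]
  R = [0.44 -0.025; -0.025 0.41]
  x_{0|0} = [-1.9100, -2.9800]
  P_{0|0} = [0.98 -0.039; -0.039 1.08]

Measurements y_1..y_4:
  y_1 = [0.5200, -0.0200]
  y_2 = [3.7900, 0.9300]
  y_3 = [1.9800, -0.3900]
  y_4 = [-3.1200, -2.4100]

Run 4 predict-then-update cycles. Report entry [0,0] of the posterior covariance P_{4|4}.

P_post[0,0] = 0.2863

step 1: x^-=[-2.2622, -2.9884]  P^-=[1.8122 -0.0475; -0.0475 1.1774]  S=[2.2674 -0.2756; -0.2756 1.5996]  K=[0.8060 0.0412; 0.0278 0.7426]  nu=[2.5431, 2.8327]  x^+=[-0.0958, -0.8142]  P^+=[0.3550 0.0181; 0.0181 0.3049]
step 2: x^-=[-0.1068, -0.8079]  P^-=[0.9108 0.0129; 0.0129 0.4196]  S=[1.3515 -0.1002; -0.1002 0.8314]  K=[0.6755 0.0313; 0.0223 0.5065]  nu=[3.8322, 1.7315]  x^+=[2.5360, 0.1546]  P^+=[0.2976 0.0138; 0.0138 0.2079]
step 3: x^-=[3.0417, 0.2037]  P^-=[0.8282 0.0075; 0.0075 0.3245]  S=[1.2690 -0.0932; -0.0932 0.7366]  K=[0.6540 0.0254; 0.0179 0.4422]  nu=[-1.0454, -0.4112]  x^+=[2.3476, 0.0032]  P^+=[0.2880 0.0113; 0.0113 0.1815]
step 4: x^-=[2.8171, 0.0501]  P^-=[0.8145 0.0046; 0.0046 0.2985]  S=[1.2557 -0.0931; -0.0931 0.7109]  K=[0.6501 0.0229; 0.0159 0.4216]  nu=[-5.9331, -2.2911]  x^+=[-1.0922, -1.0101]  P^+=[0.2863 0.0103; 0.0103 0.1731]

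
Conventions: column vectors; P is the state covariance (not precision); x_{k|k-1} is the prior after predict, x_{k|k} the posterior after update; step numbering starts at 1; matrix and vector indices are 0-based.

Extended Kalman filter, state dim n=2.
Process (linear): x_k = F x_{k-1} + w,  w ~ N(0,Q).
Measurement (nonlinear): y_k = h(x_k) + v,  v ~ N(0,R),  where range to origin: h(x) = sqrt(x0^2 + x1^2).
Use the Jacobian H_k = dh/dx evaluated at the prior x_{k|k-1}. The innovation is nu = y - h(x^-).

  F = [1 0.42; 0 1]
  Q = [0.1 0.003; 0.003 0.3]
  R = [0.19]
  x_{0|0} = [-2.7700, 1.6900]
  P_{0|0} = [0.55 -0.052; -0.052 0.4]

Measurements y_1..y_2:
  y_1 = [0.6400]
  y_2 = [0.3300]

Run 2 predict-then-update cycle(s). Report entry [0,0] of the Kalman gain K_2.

K[0,0] = -0.1426

step 1: x^-=[-2.0602, 1.6900]  P^-=[0.6769 0.1190; 0.1190 0.7000]  H_jac=[-0.7732 0.6342]  S=[0.7595]  K=[-0.5897; 0.4634]  nu=[-2.0247]  x^+=[-0.8663, 0.7517]  P^+=[0.4128 0.3265; 0.3265 0.5369]
step 2: x^-=[-0.5505, 0.7517]  P^-=[0.8818 0.5550; 0.5550 0.8369]  H_jac=[-0.5908 0.8068]  S=[0.5134]  K=[-0.1426; 0.6764]  nu=[-0.6018]  x^+=[-0.4647, 0.3447]  P^+=[0.8714 0.6046; 0.6046 0.6020]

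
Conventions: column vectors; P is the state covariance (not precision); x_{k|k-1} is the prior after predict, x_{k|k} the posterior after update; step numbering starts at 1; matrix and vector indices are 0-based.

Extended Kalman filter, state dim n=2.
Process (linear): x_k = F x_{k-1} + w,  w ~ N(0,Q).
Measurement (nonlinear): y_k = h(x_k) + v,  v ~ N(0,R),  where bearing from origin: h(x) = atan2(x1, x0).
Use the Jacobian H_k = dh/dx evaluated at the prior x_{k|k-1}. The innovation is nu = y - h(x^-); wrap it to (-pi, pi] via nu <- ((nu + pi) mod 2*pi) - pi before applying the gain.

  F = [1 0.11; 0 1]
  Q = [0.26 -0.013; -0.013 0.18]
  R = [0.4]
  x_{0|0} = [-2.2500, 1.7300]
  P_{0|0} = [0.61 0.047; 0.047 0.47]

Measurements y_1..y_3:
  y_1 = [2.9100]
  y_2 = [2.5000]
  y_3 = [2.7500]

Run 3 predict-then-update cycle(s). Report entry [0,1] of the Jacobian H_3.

step 1: x^-=[-2.0597, 1.7300]  P^-=[0.8860 0.0857; 0.0857 0.6500]  H_jac=[-0.2391 -0.2847]  S=[0.5150]  K=[-0.4587; -0.3991]  nu=[0.4670]  x^+=[-2.2739, 1.5436]  P^+=[0.7776 -0.0086; -0.0086 0.5680]
step 2: x^-=[-2.1041, 1.5436]  P^-=[1.0426 0.0409; 0.0409 0.7480]  H_jac=[-0.2267 -0.3090]  S=[0.5307]  K=[-0.4691; -0.4529]  nu=[-0.0087]  x^+=[-2.1001, 1.5475]  P^+=[0.9258 -0.0719; -0.0719 0.6391]
step 3: x^-=[-1.9299, 1.5475]  P^-=[1.1778 -0.0146; -0.0146 0.8191]  H_jac=[-0.2529 -0.3154]  S=[0.5545]  K=[-0.5289; -0.4592]  nu=[0.2843]  x^+=[-2.0802, 1.4170]  P^+=[1.0227 -0.1492; -0.1492 0.7022]

H_jac[0,1] = -0.3154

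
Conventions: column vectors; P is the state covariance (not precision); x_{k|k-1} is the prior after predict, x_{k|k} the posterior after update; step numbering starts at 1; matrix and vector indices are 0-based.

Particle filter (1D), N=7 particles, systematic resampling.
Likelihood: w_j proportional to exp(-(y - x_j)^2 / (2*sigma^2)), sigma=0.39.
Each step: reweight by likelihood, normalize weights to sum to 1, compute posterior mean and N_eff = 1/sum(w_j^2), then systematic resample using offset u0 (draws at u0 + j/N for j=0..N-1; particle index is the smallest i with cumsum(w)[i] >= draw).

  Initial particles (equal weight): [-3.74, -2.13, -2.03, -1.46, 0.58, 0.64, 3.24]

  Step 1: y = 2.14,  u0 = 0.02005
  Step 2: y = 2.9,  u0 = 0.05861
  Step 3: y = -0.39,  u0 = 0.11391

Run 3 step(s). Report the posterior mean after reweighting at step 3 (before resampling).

post_mean = 3.2400

step 1: w=[0.0000, 0.0000, 0.0000, 0.0000, 0.0170, 0.0312, 0.9518]  mean=3.1136  Neff=1.1024  idx=[5, 6, 6, 6, 6, 6, 6]
step 2: w=[0.0000, 0.1667, 0.1667, 0.1667, 0.1667, 0.1667, 0.1667]  mean=3.2400  Neff=6.0000  idx=[1, 2, 3, 3, 4, 5, 6]
step 3: w=[0.1429, 0.1429, 0.1429, 0.1429, 0.1429, 0.1429, 0.1429]  mean=3.2400  Neff=7.0000  idx=[0, 1, 2, 3, 4, 5, 6]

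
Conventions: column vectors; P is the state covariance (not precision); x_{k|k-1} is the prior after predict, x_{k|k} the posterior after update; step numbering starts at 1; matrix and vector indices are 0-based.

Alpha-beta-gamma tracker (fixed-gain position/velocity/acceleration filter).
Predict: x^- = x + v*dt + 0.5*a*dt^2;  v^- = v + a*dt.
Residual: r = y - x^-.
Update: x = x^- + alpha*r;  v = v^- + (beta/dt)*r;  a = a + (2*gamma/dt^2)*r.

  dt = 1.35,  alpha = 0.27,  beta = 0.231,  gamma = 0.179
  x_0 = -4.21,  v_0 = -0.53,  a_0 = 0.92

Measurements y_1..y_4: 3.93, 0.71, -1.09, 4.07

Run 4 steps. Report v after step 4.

step 1: x_pred=-4.0872  r=8.0172  x^+=-1.9225  v^+=2.0838  a^+=2.4948
step 2: x_pred=3.1641  r=-2.4541  x^+=2.5015  v^+=5.0319  a^+=2.0128
step 3: x_pred=11.1287  r=-12.2187  x^+=7.8297  v^+=5.6584  a^+=-0.3874
step 4: x_pred=15.1155  r=-11.0455  x^+=12.1332  v^+=3.2454  a^+=-2.5571

v_post = 3.2454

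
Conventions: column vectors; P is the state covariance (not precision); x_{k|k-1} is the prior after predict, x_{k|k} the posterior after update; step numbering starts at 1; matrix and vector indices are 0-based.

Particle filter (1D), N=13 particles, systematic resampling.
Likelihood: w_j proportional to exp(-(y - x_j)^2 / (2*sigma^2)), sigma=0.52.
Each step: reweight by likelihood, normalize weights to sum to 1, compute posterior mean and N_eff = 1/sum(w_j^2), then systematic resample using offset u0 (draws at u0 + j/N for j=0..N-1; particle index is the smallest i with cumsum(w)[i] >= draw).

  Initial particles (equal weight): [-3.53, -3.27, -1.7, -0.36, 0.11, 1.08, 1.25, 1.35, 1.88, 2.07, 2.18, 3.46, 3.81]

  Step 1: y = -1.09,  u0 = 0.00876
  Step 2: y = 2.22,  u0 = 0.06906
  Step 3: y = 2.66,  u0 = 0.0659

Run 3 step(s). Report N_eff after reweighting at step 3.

step 1: w=[0.0000, 0.0002, 0.5312, 0.3946, 0.0737, 0.0002, 0.0000, 0.0000, 0.0000, 0.0000, 0.0000, 0.0000, 0.0000]  mean=-1.0374  Neff=2.2555  idx=[2, 2, 2, 2, 2, 2, 2, 3, 3, 3, 3, 3, 4]
step 2: w=[0.0000, 0.0000, 0.0000, 0.0000, 0.0000, 0.0000, 0.0000, 0.0156, 0.0156, 0.0156, 0.0156, 0.0156, 0.9218]  mean=0.0732  Neff=1.1753  idx=[11, 12, 12, 12, 12, 12, 12, 12, 12, 12, 12, 12, 12]
step 3: w=[0.0007, 0.0833, 0.0833, 0.0833, 0.0833, 0.0833, 0.0833, 0.0833, 0.0833, 0.0833, 0.0833, 0.0833, 0.0833]  mean=0.1097  Neff=12.0157  idx=[1, 2, 3, 4, 5, 6, 7, 8, 9, 10, 11, 11, 12]

N_eff = 12.0157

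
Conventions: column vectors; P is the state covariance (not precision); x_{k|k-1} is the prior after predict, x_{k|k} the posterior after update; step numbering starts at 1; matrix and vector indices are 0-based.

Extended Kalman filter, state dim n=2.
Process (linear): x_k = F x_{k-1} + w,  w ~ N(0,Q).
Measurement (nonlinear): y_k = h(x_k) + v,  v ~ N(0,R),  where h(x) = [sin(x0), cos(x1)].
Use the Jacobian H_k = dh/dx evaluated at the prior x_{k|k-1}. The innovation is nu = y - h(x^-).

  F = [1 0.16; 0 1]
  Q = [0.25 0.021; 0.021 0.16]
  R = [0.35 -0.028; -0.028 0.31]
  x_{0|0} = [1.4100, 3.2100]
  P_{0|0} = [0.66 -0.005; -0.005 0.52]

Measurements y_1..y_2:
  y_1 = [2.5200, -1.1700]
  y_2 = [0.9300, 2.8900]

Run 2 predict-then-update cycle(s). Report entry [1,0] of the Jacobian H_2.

H_jac[1,0] = 0.0000

step 1: x^-=[1.9236, 3.2100]  P^-=[0.9217 0.0992; 0.0992 0.6800]  H_jac=[-0.3455 0.0000; 0.0000 0.0684]  S=[0.4600 -0.0303; -0.0303 0.3132]  K=[-0.6953 -0.0457; -0.0651 0.1421]  nu=[1.5816, -0.1723]  x^+=[0.8318, 3.0825]  P^+=[0.7006 0.0775; 0.0775 0.6712]
step 2: x^-=[1.3250, 3.0825]  P^-=[0.9926 0.2059; 0.2059 0.8312]  H_jac=[0.2433 0.0000; 0.0000 -0.0591]  S=[0.4088 -0.0310; -0.0310 0.3129]  K=[0.5923 0.0197; 0.1115 -0.1459]  nu=[-0.0399, 3.8883]  x^+=[1.3781, 2.5109]  P^+=[0.8497 0.1772; 0.1772 0.8184]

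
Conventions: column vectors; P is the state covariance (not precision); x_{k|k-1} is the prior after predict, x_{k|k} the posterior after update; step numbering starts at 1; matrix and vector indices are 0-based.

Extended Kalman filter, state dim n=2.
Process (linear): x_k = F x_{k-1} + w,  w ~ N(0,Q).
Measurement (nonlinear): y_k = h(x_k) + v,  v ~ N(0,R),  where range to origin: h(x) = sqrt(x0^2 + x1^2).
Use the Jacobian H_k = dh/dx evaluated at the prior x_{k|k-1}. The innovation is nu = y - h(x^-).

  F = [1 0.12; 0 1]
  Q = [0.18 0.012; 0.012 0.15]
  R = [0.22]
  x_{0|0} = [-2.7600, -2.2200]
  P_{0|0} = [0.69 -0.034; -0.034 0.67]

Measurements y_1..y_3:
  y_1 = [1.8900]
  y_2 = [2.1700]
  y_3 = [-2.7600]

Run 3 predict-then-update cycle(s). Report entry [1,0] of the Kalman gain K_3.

K[1,0] = -0.3768

step 1: x^-=[-3.0264, -2.2200]  P^-=[0.8715 0.0584; 0.0584 0.8200]  H_jac=[-0.8063 -0.5915]  S=[1.1292]  K=[-0.6529; -0.4712]  nu=[-1.8633]  x^+=[-1.8098, -1.3420]  P^+=[0.3901 -0.2890; -0.2890 0.5693]
step 2: x^-=[-1.9709, -1.3420]  P^-=[0.5090 -0.2087; -0.2087 0.7193]  H_jac=[-0.8266 -0.5628]  S=[0.6014]  K=[-0.5042; -0.3863]  nu=[-0.2144]  x^+=[-1.8628, -1.2592]  P^+=[0.3561 -0.3258; -0.3258 0.6295]
step 3: x^-=[-2.0139, -1.2592]  P^-=[0.4669 -0.2383; -0.2383 0.7795]  H_jac=[-0.8479 -0.5301]  S=[0.5606]  K=[-0.4809; -0.3768]  nu=[-5.1351]  x^+=[0.4557, 0.6757]  P^+=[0.3373 -0.3399; -0.3399 0.6999]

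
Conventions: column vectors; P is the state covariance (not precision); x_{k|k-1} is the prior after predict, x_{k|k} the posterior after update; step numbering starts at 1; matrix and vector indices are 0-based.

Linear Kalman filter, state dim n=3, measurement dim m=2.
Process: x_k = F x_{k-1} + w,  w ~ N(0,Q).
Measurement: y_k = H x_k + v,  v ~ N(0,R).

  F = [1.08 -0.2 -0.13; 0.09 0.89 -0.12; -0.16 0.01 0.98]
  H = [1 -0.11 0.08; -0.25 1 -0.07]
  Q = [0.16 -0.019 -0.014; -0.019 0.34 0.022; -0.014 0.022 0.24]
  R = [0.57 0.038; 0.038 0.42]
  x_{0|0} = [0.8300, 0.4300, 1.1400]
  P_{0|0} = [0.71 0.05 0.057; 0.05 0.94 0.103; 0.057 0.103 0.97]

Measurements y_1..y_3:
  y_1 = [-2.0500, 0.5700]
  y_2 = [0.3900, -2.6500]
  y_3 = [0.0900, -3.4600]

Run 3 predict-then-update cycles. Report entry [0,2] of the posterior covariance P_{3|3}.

P_post[0,2] = -0.3201

step 1: x^-=[0.6622, 0.3206, 0.9887]  P^-=[1.0099 -0.0725 -0.2188; -0.0725 1.0891 -0.0052; -0.2188 -0.0052 1.1738]  S=[1.5816 -0.3961; -0.3961 1.6073]  K=[0.6227 -0.0392; 0.0541 0.7024; -0.0892 -0.0423]  nu=[-2.7560, 0.4842]  x^+=[-1.0729, 0.5117, 1.2141]  P^+=[0.3748 0.0909 -0.1427; 0.0909 0.3215 0.0245; -0.1427 0.0245 1.1614]
step 2: x^-=[-1.4189, 0.2131, 1.3666]  P^-=[0.6318 0.0820 -0.3823; 0.0820 0.6269 -0.1240; -0.3823 -0.1240 1.4099]  S=[1.1414 -0.0890; -0.0890 1.0562]  K=[0.5186 -0.0029; 0.0485 0.5864; -0.2351 -0.1402]  nu=[1.7230, -3.1222]  x^+=[-0.5164, -1.5341, 1.3991]  P^+=[0.3245 0.0821 -0.2500; 0.0821 0.2661 -0.0371; -0.2500 -0.0371 1.3320]
step 3: x^-=[-0.4327, -1.5797, 1.4384]  P^-=[0.6045 0.1022 -0.4992; 0.1022 0.5990 -0.2077; -0.4992 -0.2077 1.6050]  S=[1.0933 -0.0563; -0.0563 1.0252]  K=[0.5068 0.0142; 0.0476 0.5762; -0.3290 -0.2085]  nu=[0.2339, -1.8878]  x^+=[-0.3409, -2.6563, 1.7550]  P^+=[0.3243 0.0839 -0.3201; 0.0839 0.2593 -0.0786; -0.3201 -0.0786 1.4498]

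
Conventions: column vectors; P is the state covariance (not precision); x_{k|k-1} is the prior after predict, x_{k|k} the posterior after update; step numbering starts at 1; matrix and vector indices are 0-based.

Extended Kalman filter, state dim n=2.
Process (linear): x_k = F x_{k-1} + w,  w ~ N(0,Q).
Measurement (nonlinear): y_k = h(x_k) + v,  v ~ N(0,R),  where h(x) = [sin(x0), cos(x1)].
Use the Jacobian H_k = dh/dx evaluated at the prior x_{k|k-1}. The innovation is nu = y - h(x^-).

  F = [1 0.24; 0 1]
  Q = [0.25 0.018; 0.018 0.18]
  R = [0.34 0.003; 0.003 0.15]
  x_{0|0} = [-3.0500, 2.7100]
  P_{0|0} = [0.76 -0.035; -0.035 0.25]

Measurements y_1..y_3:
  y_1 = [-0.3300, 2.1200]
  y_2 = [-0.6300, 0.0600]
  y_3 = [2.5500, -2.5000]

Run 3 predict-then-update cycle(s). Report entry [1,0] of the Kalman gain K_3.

step 1: x^-=[-2.3996, 2.7100]  P^-=[1.0076 0.0430; 0.0430 0.4300]  H_jac=[-0.7371 0.0000; 0.0000 -0.4183]  S=[0.8875 0.0163; 0.0163 0.2252]  K=[-0.8365 -0.0195; -0.0211 -0.7971]  nu=[0.3458, 3.0283]  x^+=[-2.7478, 0.2890]  P^+=[0.3859 0.0130; 0.0130 0.2860]
step 2: x^-=[-2.6785, 0.2890]  P^-=[0.6586 0.0996; 0.0996 0.4660]  H_jac=[-0.8947 0.0000; 0.0000 -0.2850]  S=[0.8672 0.0284; 0.0284 0.1878]  K=[-0.6779 -0.0486; -0.0800 -0.6948]  nu=[-0.1832, -0.8985]  x^+=[-2.5105, 0.9279]  P^+=[0.2578 0.0327; 0.0327 0.3666]
step 3: x^-=[-2.2878, 0.9279]  P^-=[0.5446 0.1387; 0.1387 0.5466]  H_jac=[-0.6571 0.0000; 0.0000 -0.8004]  S=[0.5752 0.0760; 0.0760 0.5001]  K=[-0.6050 -0.1301; -0.0438 -0.8680]  nu=[3.3038, -3.0995]  x^+=[-3.8835, 3.4735]  P^+=[0.3136 0.0266; 0.0266 0.1628]

K[1,0] = -0.0438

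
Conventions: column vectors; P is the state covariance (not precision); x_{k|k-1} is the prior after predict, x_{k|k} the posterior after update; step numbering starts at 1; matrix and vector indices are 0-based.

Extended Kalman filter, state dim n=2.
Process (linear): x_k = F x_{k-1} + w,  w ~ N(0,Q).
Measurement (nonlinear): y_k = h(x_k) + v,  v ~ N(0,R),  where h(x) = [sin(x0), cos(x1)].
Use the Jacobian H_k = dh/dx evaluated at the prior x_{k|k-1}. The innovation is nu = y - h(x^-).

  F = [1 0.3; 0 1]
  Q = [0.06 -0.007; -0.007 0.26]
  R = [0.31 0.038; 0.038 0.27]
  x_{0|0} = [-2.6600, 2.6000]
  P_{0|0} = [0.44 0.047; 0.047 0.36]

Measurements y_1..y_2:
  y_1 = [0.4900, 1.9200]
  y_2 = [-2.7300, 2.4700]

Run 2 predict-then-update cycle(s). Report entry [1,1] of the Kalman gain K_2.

K[1,1] = -0.7277

step 1: x^-=[-1.8800, 2.6000]  P^-=[0.5606 0.1480; 0.1480 0.6200]  H_jac=[-0.3043 0.0000; 0.0000 -0.5155]  S=[0.3619 0.0612; 0.0612 0.4348]  K=[-0.4525 -0.1118; -0.0001 -0.7351]  nu=[1.4426, 2.7769]  x^+=[-2.8431, 0.5585]  P^+=[0.4749 0.0919; 0.0919 0.3850]
step 2: x^-=[-2.6755, 0.5585]  P^-=[0.6247 0.2004; 0.2004 0.6450]  H_jac=[-0.8934 0.0000; 0.0000 -0.5299]  S=[0.8085 0.1329; 0.1329 0.4511]  K=[-0.6847 -0.0338; -0.1018 -0.7277]  nu=[-2.2806, 1.6219]  x^+=[-1.1688, -0.3895]  P^+=[0.2390 0.0663; 0.0663 0.3781]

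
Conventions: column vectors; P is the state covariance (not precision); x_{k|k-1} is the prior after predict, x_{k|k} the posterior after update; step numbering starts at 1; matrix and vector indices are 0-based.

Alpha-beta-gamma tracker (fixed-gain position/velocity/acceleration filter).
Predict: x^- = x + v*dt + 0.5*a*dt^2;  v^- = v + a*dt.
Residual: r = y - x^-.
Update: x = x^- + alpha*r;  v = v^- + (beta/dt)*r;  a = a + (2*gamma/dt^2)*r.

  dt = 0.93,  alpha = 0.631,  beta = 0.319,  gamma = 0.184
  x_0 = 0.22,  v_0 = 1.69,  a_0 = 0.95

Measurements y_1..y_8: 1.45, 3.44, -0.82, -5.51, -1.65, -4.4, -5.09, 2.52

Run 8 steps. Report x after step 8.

x_post = -1.6379

step 1: x_pred=2.2025  r=-0.7525  x^+=1.7277  v^+=2.3154  a^+=0.6298
step 2: x_pred=4.1533  r=-0.7133  x^+=3.7032  v^+=2.6564  a^+=0.3263
step 3: x_pred=6.3148  r=-7.1348  x^+=1.8127  v^+=0.5126  a^+=-2.7094
step 4: x_pred=1.1177  r=-6.6277  x^+=-3.0644  v^+=-4.2806  a^+=-5.5294
step 5: x_pred=-9.4365  r=7.7865  x^+=-4.5232  v^+=-6.7521  a^+=-2.2164
step 6: x_pred=-11.7612  r=7.3612  x^+=-7.1163  v^+=-6.2884  a^+=0.9157
step 7: x_pred=-12.5685  r=7.4785  x^+=-7.8496  v^+=-2.8716  a^+=4.0976
step 8: x_pred=-8.7482  r=11.2682  x^+=-1.6379  v^+=4.8043  a^+=8.8920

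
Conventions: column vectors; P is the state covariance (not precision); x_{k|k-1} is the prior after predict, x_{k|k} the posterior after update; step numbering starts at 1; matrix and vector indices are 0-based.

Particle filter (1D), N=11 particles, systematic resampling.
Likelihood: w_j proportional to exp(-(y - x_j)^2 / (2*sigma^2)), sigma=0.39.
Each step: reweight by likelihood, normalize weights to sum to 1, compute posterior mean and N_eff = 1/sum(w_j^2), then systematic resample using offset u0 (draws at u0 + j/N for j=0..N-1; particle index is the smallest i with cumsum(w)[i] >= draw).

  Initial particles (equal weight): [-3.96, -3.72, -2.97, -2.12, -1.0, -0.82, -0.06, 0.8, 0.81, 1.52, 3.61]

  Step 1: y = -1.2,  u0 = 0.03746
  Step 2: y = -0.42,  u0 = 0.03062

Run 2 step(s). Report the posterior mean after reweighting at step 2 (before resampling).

step 1: w=[0.0000, 0.0000, 0.0000, 0.0393, 0.5568, 0.3950, 0.0089, 0.0000, 0.0000, 0.0000, 0.0000]  mean=-0.9646  Neff=2.1382  idx=[3, 4, 4, 4, 4, 4, 4, 5, 5, 5, 5]
step 2: w=[0.0000, 0.0761, 0.0761, 0.0761, 0.0761, 0.0761, 0.0761, 0.1359, 0.1359, 0.1359, 0.1359]  mean=-0.9022  Neff=9.2102  idx=[1, 2, 3, 4, 6, 7, 7, 8, 9, 9, 10]

post_mean = -0.9022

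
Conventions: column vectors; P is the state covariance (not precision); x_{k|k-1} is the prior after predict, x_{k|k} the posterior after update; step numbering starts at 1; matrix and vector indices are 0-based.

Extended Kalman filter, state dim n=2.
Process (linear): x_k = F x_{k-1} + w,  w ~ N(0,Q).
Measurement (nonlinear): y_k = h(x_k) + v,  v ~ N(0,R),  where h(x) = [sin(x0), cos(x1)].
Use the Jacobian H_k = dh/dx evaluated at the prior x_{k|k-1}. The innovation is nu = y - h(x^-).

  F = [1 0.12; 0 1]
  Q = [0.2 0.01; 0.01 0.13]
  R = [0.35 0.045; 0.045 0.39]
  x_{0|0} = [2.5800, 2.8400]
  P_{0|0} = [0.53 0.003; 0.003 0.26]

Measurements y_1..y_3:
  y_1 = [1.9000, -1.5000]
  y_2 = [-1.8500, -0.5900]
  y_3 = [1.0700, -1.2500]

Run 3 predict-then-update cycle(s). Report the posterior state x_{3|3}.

x_post = [2.7039, 2.8415]

step 1: x^-=[2.9208, 2.8400]  P^-=[0.7345 0.0442; 0.0442 0.3900]  H_jac=[-0.9757 0.0000; 0.0000 -0.2970]  S=[1.0492 0.0578; 0.0578 0.4244]  K=[-0.6865 0.0626; -0.0263 -0.2694]  nu=[1.6810, -0.5451]  x^+=[1.7328, 2.9427]  P^+=[0.2434 0.0218; 0.0218 0.3577]
step 2: x^-=[2.0859, 2.9427]  P^-=[0.4537 0.0748; 0.0748 0.4877]  H_jac=[-0.4926 0.0000; 0.0000 -0.1976]  S=[0.4601 0.0523; 0.0523 0.4090]  K=[-0.4888 0.0264; -0.0541 -0.2286]  nu=[-2.7202, 0.3903]  x^+=[3.4258, 3.0005]  P^+=[0.3449 0.0593; 0.0593 0.4636]
step 3: x^-=[3.7859, 3.0005]  P^-=[0.5658 0.1249; 0.1249 0.5936]  H_jac=[-0.7995 0.0000; 0.0000 -0.1406]  S=[0.7117 0.0590; 0.0590 0.4017]  K=[-0.6398 0.0503; -0.1246 -0.1894]  nu=[1.6706, -0.2599]  x^+=[2.7039, 2.8415]  P^+=[0.2772 0.0652; 0.0652 0.5654]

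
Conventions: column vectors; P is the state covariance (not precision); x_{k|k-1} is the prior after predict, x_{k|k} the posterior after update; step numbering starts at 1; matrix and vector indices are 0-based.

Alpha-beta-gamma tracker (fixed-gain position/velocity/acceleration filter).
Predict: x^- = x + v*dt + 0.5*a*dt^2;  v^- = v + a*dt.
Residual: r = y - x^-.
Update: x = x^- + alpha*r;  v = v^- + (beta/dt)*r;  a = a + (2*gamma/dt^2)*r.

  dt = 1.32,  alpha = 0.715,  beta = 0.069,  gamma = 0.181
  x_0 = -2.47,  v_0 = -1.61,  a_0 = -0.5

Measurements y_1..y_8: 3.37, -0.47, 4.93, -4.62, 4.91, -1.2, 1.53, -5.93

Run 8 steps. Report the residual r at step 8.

step 1: x_pred=-5.0308  r=8.4008  x^+=0.9758  v^+=-1.8309  a^+=1.2453
step 2: x_pred=-0.3560  r=-0.1140  x^+=-0.4375  v^+=-0.1930  a^+=1.2217
step 3: x_pred=0.3721  r=4.5579  x^+=3.6310  v^+=1.6579  a^+=2.1686
step 4: x_pred=7.7087  r=-12.3287  x^+=-1.1063  v^+=3.8760  a^+=-0.3928
step 5: x_pred=3.6678  r=1.2422  x^+=4.5560  v^+=3.4225  a^+=-0.1347
step 6: x_pred=8.9563  r=-10.1563  x^+=1.6945  v^+=2.7137  a^+=-2.2448
step 7: x_pred=3.3210  r=-1.7910  x^+=2.0404  v^+=-0.3430  a^+=-2.6169
step 8: x_pred=-0.6921  r=-5.2379  x^+=-4.4372  v^+=-4.0710  a^+=-3.7051

resid = -5.2379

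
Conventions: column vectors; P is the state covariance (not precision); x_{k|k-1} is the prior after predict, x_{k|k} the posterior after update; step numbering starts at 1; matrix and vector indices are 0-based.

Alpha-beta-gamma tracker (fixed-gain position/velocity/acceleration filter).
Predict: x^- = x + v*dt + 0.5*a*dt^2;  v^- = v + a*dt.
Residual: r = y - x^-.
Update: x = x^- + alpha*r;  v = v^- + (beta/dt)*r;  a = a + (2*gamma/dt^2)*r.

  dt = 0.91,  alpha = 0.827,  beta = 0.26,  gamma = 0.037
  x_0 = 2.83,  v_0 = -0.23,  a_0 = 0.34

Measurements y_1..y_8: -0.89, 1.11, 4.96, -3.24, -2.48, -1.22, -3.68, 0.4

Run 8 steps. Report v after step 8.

step 1: x_pred=2.7615  r=-3.6515  x^+=-0.2583  v^+=-0.9639  a^+=0.0137
step 2: x_pred=-1.1298  r=2.2398  x^+=0.7225  v^+=-0.3115  a^+=0.2138
step 3: x_pred=0.5276  r=4.4324  x^+=4.1932  v^+=1.1495  a^+=0.6099
step 4: x_pred=5.4918  r=-8.7318  x^+=-1.7294  v^+=-0.7903  a^+=-0.1704
step 5: x_pred=-2.5191  r=0.0391  x^+=-2.4868  v^+=-0.9341  a^+=-0.1669
step 6: x_pred=-3.4059  r=2.1859  x^+=-1.5982  v^+=-0.4614  a^+=0.0285
step 7: x_pred=-2.0063  r=-1.6737  x^+=-3.3904  v^+=-0.9137  a^+=-0.1211
step 8: x_pred=-4.2721  r=4.6721  x^+=-0.4083  v^+=0.3110  a^+=0.2964

v_post = 0.3110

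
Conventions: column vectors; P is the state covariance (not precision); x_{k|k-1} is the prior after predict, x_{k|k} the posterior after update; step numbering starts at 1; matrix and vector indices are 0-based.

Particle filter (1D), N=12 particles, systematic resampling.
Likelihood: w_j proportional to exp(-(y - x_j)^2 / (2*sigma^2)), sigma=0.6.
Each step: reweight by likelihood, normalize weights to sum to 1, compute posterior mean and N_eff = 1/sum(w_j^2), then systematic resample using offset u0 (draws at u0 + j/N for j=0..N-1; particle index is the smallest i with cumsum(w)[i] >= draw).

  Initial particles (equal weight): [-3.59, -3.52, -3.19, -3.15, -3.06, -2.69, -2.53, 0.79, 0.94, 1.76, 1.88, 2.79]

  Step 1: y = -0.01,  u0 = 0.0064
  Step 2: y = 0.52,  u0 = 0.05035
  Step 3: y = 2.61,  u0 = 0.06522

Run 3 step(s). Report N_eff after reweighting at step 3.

N_eff = 10.5918

step 1: w=[0.0000, 0.0000, 0.0000, 0.0000, 0.0000, 0.0001, 0.0002, 0.5736, 0.3983, 0.0180, 0.0098, 0.0000]  mean=0.8770  Neff=2.0487  idx=[7, 7, 7, 7, 7, 7, 7, 8, 8, 8, 8, 8]
step 2: w=[0.0883, 0.0883, 0.0883, 0.0883, 0.0883, 0.0883, 0.0883, 0.0764, 0.0764, 0.0764, 0.0764, 0.0764]  mean=0.8473  Neff=11.9416  idx=[0, 1, 2, 3, 4, 5, 6, 7, 8, 9, 10, 11]
step 3: w=[0.0577, 0.0577, 0.0577, 0.0577, 0.0577, 0.0577, 0.0577, 0.1193, 0.1193, 0.1193, 0.1193, 0.1193]  mean=0.8795  Neff=10.5918  idx=[1, 2, 4, 5, 6, 7, 8, 9, 9, 10, 11, 11]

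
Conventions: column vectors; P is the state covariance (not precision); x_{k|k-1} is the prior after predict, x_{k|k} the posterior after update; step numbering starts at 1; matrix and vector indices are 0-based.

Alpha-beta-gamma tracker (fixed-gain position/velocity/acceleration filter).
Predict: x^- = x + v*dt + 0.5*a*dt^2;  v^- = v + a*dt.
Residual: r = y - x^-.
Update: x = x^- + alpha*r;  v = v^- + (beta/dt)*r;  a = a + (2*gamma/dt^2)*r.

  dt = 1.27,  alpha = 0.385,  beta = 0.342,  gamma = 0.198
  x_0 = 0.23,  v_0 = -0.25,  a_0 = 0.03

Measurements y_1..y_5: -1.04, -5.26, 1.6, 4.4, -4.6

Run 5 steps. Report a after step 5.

a_post = 0.7432

step 1: x_pred=-0.0633  r=-0.9767  x^+=-0.4393  v^+=-0.4749  a^+=-0.2098
step 2: x_pred=-1.2117  r=-4.0483  x^+=-2.7703  v^+=-1.8315  a^+=-1.2037
step 3: x_pred=-6.0671  r=7.6671  x^+=-3.1153  v^+=-1.2956  a^+=0.6787
step 4: x_pred=-4.2134  r=8.6134  x^+=-0.8972  v^+=1.8858  a^+=2.7934
step 5: x_pred=3.7505  r=-8.3505  x^+=0.5356  v^+=3.1848  a^+=0.7432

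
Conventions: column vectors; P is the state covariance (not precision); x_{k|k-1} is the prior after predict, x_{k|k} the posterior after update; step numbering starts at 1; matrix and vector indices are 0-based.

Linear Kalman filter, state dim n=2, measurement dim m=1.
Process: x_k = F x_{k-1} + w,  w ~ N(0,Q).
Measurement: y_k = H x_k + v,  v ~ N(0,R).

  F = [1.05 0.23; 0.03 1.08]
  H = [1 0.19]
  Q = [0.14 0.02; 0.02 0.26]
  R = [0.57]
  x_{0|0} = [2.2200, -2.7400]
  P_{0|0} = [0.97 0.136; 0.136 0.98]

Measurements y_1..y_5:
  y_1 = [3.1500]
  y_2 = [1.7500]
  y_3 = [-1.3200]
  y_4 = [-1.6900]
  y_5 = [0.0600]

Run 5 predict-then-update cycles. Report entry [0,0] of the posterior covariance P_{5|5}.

step 1: x^-=[1.7008, -2.8926]  P^-=[1.3270 0.4491; 0.4491 1.4128]  S=[2.1186]  K=[0.6666; 0.3387]  nu=[1.9988]  x^+=[3.0332, -2.2156]  P^+=[0.3855 -0.0292; -0.0292 1.1697]
step 2: x^-=[2.6753, -2.3019]  P^-=[0.6128 0.2894; 0.2894 1.6228]  S=[1.3514]  K=[0.4942; 0.4423]  nu=[-0.4879]  x^+=[2.4342, -2.5177]  P^+=[0.2828 -0.0060; -0.0060 1.3584]
step 3: x^-=[1.9768, -2.6461]  P^-=[0.5208 0.3595; 0.3595 1.8443]  S=[1.2940]  K=[0.4552; 0.5487]  nu=[-2.7941]  x^+=[0.7048, -4.1791]  P^+=[0.2526 0.0363; 0.0363 1.4548]
step 4: x^-=[-0.2211, -4.4922]  P^-=[0.5130 0.4308; 0.4308 1.9595]  S=[1.3174]  K=[0.4515; 0.6096]  nu=[-0.6153]  x^+=[-0.4990, -4.8673]  P^+=[0.2444 0.0682; 0.0682 1.4699]
step 5: x^-=[-1.6434, -5.2717]  P^-=[0.5201 0.4706; 0.4706 1.9792]  S=[1.3404]  K=[0.4548; 0.6316]  nu=[2.7050]  x^+=[-0.4133, -3.5631]  P^+=[0.2429 0.0856; 0.0856 1.4444]

P_post[0,0] = 0.2429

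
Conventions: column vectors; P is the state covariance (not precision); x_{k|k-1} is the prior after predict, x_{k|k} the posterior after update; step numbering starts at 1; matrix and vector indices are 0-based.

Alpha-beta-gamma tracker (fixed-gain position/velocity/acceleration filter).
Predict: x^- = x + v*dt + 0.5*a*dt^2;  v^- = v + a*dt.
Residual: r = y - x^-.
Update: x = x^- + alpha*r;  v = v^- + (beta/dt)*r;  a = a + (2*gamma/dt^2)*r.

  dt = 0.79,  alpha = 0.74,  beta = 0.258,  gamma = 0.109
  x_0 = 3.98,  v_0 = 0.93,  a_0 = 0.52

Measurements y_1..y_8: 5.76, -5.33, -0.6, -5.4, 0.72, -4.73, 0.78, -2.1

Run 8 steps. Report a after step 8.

a_post = 2.6752

step 1: x_pred=4.8770  r=0.8830  x^+=5.5304  v^+=1.6292  a^+=0.8284
step 2: x_pred=7.0760  r=-12.4060  x^+=-2.1044  v^+=-1.7679  a^+=-3.5050
step 3: x_pred=-4.5948  r=3.9948  x^+=-1.6387  v^+=-3.2322  a^+=-2.1096
step 4: x_pred=-4.8504  r=-0.5496  x^+=-5.2571  v^+=-5.0783  a^+=-2.3016
step 5: x_pred=-9.9872  r=10.7072  x^+=-2.0639  v^+=-3.3998  a^+=1.4385
step 6: x_pred=-4.3008  r=-0.4292  x^+=-4.6184  v^+=-2.4035  a^+=1.2886
step 7: x_pred=-6.1151  r=6.8951  x^+=-1.0127  v^+=0.8662  a^+=3.6970
step 8: x_pred=0.8253  r=-2.9253  x^+=-1.3394  v^+=2.8316  a^+=2.6752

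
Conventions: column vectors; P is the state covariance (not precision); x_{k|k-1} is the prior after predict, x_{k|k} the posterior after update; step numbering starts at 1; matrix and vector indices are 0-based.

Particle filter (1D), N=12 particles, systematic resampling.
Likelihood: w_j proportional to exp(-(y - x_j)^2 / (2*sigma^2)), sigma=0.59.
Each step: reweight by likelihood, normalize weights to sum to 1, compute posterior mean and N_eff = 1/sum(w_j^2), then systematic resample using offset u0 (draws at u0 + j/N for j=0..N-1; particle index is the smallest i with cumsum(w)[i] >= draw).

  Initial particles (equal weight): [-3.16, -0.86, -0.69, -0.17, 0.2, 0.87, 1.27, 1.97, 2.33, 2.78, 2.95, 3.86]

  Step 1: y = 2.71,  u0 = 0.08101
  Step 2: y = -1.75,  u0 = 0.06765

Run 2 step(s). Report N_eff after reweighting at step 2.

step 1: w=[0.0000, 0.0000, 0.0000, 0.0000, 0.0000, 0.0023, 0.0150, 0.1343, 0.2397, 0.2929, 0.2716, 0.0441]  mean=2.6300  Neff=4.2152  idx=[7, 8, 8, 8, 9, 9, 9, 9, 10, 10, 10, 11]
step 2: w=[0.9493, 0.0168, 0.0168, 0.0168, 0.0001, 0.0001, 0.0001, 0.0001, 0.0000, 0.0000, 0.0000, 0.0000]  mean=1.9884  Neff=1.1087  idx=[0, 0, 0, 0, 0, 0, 0, 0, 0, 0, 0, 3]

N_eff = 1.1087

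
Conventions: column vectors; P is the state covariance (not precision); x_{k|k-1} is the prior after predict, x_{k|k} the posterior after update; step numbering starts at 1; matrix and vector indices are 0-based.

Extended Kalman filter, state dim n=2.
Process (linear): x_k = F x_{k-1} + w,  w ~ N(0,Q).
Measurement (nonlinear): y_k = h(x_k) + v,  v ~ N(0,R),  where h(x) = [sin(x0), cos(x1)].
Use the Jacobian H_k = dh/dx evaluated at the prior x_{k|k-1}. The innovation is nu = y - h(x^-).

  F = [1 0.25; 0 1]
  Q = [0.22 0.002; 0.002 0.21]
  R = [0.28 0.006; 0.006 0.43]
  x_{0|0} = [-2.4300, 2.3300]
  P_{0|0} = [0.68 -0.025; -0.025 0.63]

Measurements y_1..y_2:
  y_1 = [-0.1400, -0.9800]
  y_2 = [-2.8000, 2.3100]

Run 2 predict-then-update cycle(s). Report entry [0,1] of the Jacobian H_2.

H_jac[0,1] = 0.0000

step 1: x^-=[-1.8475, 2.3300]  P^-=[0.9269 0.1345; 0.1345 0.8400]  H_jac=[-0.2732 0.0000; 0.0000 -0.7254]  S=[0.3492 0.0327; 0.0327 0.8720]  K=[-0.7172 -0.0850; -0.0400 -0.6973]  nu=[0.8220, -0.2917]  x^+=[-2.4122, 2.5005]  P^+=[0.7370 0.0563; 0.0563 0.4137]
step 2: x^-=[-1.7871, 2.5005]  P^-=[1.0110 0.1618; 0.1618 0.6237]  H_jac=[-0.2146 0.0000; 0.0000 -0.5981]  S=[0.3266 0.0268; 0.0268 0.6531]  K=[-0.6545 -0.1213; -0.0597 -0.5687]  nu=[-1.8233, 3.1114]  x^+=[-0.9712, 0.8399]  P^+=[0.8572 0.0938; 0.0938 0.4095]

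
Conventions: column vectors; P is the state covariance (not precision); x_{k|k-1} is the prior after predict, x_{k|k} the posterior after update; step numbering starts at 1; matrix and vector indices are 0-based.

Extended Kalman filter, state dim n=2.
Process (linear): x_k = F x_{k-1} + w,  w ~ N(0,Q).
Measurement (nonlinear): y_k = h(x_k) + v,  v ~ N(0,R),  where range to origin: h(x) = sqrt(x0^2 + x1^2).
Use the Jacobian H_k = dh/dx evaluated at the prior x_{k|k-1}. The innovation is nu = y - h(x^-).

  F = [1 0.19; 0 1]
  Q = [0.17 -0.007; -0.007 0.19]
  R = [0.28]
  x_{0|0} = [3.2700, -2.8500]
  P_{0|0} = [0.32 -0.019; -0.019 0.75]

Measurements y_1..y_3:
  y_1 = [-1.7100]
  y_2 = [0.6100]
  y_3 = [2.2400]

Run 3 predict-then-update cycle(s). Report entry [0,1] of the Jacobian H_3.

H_jac[0,1] = 0.4900

step 1: x^-=[2.7285, -2.8500]  P^-=[0.5099 0.1165; 0.1165 0.9400]  H_jac=[0.6915 -0.7223]  S=[0.8979]  K=[0.2990; -0.6665]  nu=[-5.6555]  x^+=[1.0377, 0.9193]  P^+=[0.4296 0.2954; 0.2954 0.5412]
step 2: x^-=[1.2124, 0.9193]  P^-=[0.7314 0.3912; 0.3912 0.7312]  H_jac=[0.7968 0.6042]  S=[1.3880]  K=[0.5902; 0.5429]  nu=[-0.9115]  x^+=[0.6744, 0.4245]  P^+=[0.2479 -0.0535; -0.0535 0.3221]
step 3: x^-=[0.7551, 0.4245]  P^-=[0.4092 0.0007; 0.0007 0.5121]  H_jac=[0.8717 0.4900]  S=[0.7146]  K=[0.4997; 0.3521]  nu=[1.3738]  x^+=[1.4416, 0.9081]  P^+=[0.2308 -0.1250; -0.1250 0.4235]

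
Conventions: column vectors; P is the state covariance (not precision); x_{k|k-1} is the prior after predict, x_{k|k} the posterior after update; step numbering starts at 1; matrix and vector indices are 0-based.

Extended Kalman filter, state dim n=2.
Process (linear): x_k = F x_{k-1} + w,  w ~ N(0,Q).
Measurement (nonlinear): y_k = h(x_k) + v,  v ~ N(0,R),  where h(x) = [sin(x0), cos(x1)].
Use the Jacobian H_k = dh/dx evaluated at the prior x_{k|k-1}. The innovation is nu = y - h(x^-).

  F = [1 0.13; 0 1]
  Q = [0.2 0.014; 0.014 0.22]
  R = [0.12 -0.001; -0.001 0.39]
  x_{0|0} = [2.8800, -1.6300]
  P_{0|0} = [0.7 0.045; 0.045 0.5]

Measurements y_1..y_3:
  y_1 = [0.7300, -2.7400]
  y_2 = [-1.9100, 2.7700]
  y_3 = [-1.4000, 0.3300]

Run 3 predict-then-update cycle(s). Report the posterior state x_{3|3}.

x_post = [4.2955, -4.5273]

step 1: x^-=[2.6681, -1.6300]  P^-=[0.9202 0.1240; 0.1240 0.7200]  H_jac=[-0.8900 0.0000; 0.0000 0.9982]  S=[0.8488 -0.1112; -0.1112 1.1075]  K=[-0.9628 0.0151; -0.0456 0.6444]  nu=[0.2740, -2.6808]  x^+=[2.3637, -3.3700]  P^+=[0.1298 0.0069; 0.0069 0.2518]
step 2: x^-=[1.9256, -3.3700]  P^-=[0.3359 0.0536; 0.0536 0.4718]  H_jac=[-0.3474 0.0000; 0.0000 -0.2265]  S=[0.1605 0.0032; 0.0032 0.4142]  K=[-0.7264 -0.0237; -0.1109 -0.2571]  nu=[-2.8477, 3.7440]  x^+=[3.9056, -4.0170]  P^+=[0.2508 0.0376; 0.0376 0.4423]
step 3: x^-=[3.3834, -4.0170]  P^-=[0.4681 0.1090; 0.1090 0.6623]  H_jac=[-0.9709 0.0000; 0.0000 -0.7678]  S=[0.5612 0.0803; 0.0803 0.7804]  K=[-0.8063 -0.0243; -0.0969 -0.6416]  nu=[-1.1606, 0.9707]  x^+=[4.2955, -4.5273]  P^+=[0.0996 0.0113; 0.0113 0.3258]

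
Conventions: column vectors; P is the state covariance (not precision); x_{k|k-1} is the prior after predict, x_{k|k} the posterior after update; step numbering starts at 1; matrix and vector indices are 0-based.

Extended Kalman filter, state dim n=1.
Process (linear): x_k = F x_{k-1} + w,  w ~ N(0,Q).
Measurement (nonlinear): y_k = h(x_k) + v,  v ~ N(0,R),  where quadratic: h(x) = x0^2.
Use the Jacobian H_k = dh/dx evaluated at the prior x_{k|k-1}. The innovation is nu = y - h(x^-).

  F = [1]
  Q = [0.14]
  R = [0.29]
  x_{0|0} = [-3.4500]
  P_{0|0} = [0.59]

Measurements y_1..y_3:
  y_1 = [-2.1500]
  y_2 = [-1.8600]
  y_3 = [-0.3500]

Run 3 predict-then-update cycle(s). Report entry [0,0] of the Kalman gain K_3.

step 1: x^-=[-3.4500]  P^-=[0.7300]  H_jac=[-6.9000]  S=[35.0453]  K=[-0.1437]  nu=[-14.0525]  x^+=[-1.4303]  P^+=[0.0060]
step 2: x^-=[-1.4303]  P^-=[0.1460]  H_jac=[-2.8605]  S=[1.4850]  K=[-0.2813]  nu=[-3.9056]  x^+=[-0.3315]  P^+=[0.0285]
step 3: x^-=[-0.3315]  P^-=[0.1685]  H_jac=[-0.6631]  S=[0.3641]  K=[-0.3069]  nu=[-0.4599]  x^+=[-0.1904]  P^+=[0.1342]

K[0,0] = -0.3069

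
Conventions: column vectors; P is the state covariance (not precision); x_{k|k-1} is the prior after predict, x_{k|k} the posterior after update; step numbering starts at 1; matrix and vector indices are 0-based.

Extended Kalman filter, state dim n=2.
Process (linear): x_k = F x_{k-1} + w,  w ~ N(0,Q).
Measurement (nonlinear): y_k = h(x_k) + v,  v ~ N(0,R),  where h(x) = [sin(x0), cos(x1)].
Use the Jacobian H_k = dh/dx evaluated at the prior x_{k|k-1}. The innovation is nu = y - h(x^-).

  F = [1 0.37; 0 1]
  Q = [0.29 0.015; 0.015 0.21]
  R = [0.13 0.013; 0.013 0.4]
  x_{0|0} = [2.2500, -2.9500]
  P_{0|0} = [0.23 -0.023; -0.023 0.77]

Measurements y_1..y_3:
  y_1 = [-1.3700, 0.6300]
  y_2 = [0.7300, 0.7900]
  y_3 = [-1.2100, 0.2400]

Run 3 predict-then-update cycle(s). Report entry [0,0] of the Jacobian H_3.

H_jac[0,0] = 0.7574

step 1: x^-=[1.1585, -2.9500]  P^-=[0.6084 0.2769; 0.2769 0.9800]  H_jac=[0.4007 0.0000; 0.0000 0.1904]  S=[0.2277 0.0341; 0.0341 0.4355]  K=[1.0651 0.0376; 0.4281 0.3949]  nu=[-2.2862, 1.6117]  x^+=[-1.2159, -3.2923]  P^+=[0.3468 0.1517; 0.1517 0.8588]
step 2: x^-=[-2.4340, -3.2923]  P^-=[0.8666 0.4845; 0.4845 1.0688]  H_jac=[-0.7599 0.0000; 0.0000 -0.1501]  S=[0.6305 0.0683; 0.0683 0.4241]  K=[-1.0442 -0.0034; -0.5526 -0.2894]  nu=[1.3800, 1.7787]  x^+=[-3.8810, -4.5696]  P^+=[0.1787 0.0995; 0.0995 0.8189]
step 3: x^-=[-5.5718, -4.5696]  P^-=[0.6544 0.4175; 0.4175 1.0289]  H_jac=[0.7574 0.0000; 0.0000 -0.9898]  S=[0.5055 -0.3000; -0.3000 1.4081]  K=[0.9232 -0.0968; 0.2247 -0.6754]  nu=[-1.8629, 0.3823]  x^+=[-7.3287, -5.2465]  P^+=[0.1568 0.0270; 0.0270 0.2700]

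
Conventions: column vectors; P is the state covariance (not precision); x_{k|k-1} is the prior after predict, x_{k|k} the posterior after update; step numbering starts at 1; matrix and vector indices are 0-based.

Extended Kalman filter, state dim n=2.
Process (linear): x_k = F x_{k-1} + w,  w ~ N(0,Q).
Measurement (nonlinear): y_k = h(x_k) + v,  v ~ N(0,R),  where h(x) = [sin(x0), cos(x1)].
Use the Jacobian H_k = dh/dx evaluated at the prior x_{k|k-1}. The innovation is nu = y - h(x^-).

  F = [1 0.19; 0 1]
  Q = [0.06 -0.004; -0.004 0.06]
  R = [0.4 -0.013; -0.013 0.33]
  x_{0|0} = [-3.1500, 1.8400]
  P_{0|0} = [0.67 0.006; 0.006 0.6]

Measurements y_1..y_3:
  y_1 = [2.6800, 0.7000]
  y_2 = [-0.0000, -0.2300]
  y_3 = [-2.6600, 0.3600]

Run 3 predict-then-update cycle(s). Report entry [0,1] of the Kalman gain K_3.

step 1: x^-=[-2.8004, 1.8400]  P^-=[0.7539 0.1160; 0.1160 0.6600]  H_jac=[-0.9424 0.0000; 0.0000 -0.9640]  S=[1.0695 0.0924; 0.0924 0.9433]  K=[-0.6596 -0.0539; -0.0443 -0.6701]  nu=[3.0146, 0.9660]  x^+=[-4.8411, 1.0591]  P^+=[0.2792 0.0096; 0.0096 0.2288]
step 2: x^-=[-4.6398, 1.0591]  P^-=[0.3511 0.0490; 0.0490 0.2888]  H_jac=[-0.0725 0.0000; 0.0000 -0.8719]  S=[0.4018 -0.0099; -0.0099 0.5495]  K=[-0.0653 -0.0790; -0.0201 -0.4586]  nu=[-0.9974, -0.7197]  x^+=[-4.5179, 1.4092]  P^+=[0.3461 0.0289; 0.0289 0.1733]
step 3: x^-=[-4.2501, 1.4092]  P^-=[0.4234 0.0578; 0.0578 0.2333]  H_jac=[-0.4460 0.0000; 0.0000 -0.9870]  S=[0.4842 0.0125; 0.0125 0.5572]  K=[-0.3875 -0.0938; -0.0427 -0.4122]  nu=[-3.5550, 0.1991]  x^+=[-2.8911, 1.4788]  P^+=[0.3448 0.0263; 0.0263 0.1373]

K[0,1] = -0.0938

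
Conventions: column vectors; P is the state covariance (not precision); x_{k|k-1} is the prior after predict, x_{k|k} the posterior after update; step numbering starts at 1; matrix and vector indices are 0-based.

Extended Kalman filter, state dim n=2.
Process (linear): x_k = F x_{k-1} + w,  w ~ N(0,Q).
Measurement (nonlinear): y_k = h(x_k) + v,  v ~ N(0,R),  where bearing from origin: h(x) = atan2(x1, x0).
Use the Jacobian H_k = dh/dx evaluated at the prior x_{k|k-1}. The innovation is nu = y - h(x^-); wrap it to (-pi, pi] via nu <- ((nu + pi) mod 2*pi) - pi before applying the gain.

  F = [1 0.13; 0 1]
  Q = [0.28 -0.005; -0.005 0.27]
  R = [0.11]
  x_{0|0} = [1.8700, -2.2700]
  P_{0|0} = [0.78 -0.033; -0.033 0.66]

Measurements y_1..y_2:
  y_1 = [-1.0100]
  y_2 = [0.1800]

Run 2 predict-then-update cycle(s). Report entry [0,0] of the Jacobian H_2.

H_jac[0,0] = 0.3393

step 1: x^-=[1.5749, -2.2700]  P^-=[1.0626 0.0478; 0.0478 0.9300]  H_jac=[0.2974 0.2063]  S=[0.2494]  K=[1.3064; 0.8263]  nu=[-0.0457]  x^+=[1.5151, -2.3078]  P^+=[0.6369 -0.2214; -0.2214 0.7597]
step 2: x^-=[1.2151, -2.3078]  P^-=[0.8721 -0.1277; -0.1277 1.0297]  H_jac=[0.3393 0.1786]  S=[0.2278]  K=[1.1989; 0.6174]  nu=[1.2662]  x^+=[2.7332, -1.5261]  P^+=[0.5447 -0.2963; -0.2963 0.9429]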